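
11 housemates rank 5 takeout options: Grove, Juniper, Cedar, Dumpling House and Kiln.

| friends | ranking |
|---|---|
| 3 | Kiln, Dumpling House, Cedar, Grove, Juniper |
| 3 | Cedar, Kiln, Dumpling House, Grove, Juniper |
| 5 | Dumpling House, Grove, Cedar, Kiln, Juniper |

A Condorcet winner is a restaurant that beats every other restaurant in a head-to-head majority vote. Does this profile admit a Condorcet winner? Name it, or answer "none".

Pairwise majorities:
Grove vs Juniper: Grove wins 11–0.
Grove vs Cedar: Cedar wins 6–5.
Grove vs Dumpling House: 0 to 11, Dumpling House.
Grove vs Kiln: Kiln, 6–5.
Juniper–Cedar: Cedar 11–0.
Juniper vs Dumpling House: Dumpling House, 11–0.
Juniper vs Kiln: Kiln wins 11–0.
Cedar–Dumpling House: Dumpling House 8–3.
Cedar vs Kiln: Cedar wins 8–3.
Dumpling House–Kiln: Kiln 6–5.
Every restaurant loses at least once (Grove loses to Cedar; Juniper loses to Grove; Cedar loses to Dumpling House; Dumpling House loses to Kiln; Kiln loses to Cedar). The majority relation contains the cycle Cedar beats Kiln beats Dumpling House beats Cedar, so there is no Condorcet winner.

none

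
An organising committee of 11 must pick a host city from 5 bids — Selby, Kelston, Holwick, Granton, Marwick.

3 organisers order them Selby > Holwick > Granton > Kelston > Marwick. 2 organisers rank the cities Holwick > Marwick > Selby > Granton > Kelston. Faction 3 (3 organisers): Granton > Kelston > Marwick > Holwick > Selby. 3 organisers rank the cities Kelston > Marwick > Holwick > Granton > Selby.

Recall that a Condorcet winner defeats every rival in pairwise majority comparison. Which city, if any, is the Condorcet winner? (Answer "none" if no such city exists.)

none

Pairwise majorities:
Selby vs Kelston: 5 to 6, Kelston.
Selby vs Holwick: 3 to 8, Holwick.
Selby vs Granton: Selby is ranked higher on 3+2 = 5 ballots, Granton on 6. Granton wins 6–5.
Selby vs Marwick: 3 for Selby, 8 for Marwick — Marwick by 8–3.
Kelston vs Holwick: Kelston is ranked higher on 3+3 = 6 ballots, Holwick on 5. Kelston wins 6–5.
Kelston vs Granton: Kelston preferred on 3 ballots; Granton wins 8–3.
Kelston vs Marwick: Kelston is ranked higher on 3+3+3 = 9 ballots, Marwick on 2. Kelston wins 9–2.
Holwick vs Granton: Holwick is ranked higher on 3+2+3 = 8 ballots, Granton on 3. Holwick wins 8–3.
Holwick vs Marwick: 5 to 6, Marwick.
Granton vs Marwick: 3+3 = 6 for Granton, 5 for Marwick — Granton by 6–5.
No city is unbeaten: Selby loses to Kelston; Kelston loses to Granton; Holwick loses to Kelston; Granton loses to Holwick; Marwick loses to Kelston. In particular Kelston → Holwick → Granton → Kelston is a majority cycle — no Condorcet winner exists.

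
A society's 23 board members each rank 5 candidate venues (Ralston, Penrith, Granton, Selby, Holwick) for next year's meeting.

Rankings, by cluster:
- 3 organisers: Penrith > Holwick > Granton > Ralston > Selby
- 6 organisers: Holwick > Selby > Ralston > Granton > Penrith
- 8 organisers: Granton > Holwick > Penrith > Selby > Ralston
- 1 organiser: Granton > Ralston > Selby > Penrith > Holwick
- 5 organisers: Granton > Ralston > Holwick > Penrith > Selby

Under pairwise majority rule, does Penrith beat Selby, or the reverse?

Ballots ranking Penrith above Selby: 3 + 8 + 5 = 16.
Ballots ranking Selby above Penrith: 23 − 16 = 7.
Penrith wins the head-to-head 16–7.

Penrith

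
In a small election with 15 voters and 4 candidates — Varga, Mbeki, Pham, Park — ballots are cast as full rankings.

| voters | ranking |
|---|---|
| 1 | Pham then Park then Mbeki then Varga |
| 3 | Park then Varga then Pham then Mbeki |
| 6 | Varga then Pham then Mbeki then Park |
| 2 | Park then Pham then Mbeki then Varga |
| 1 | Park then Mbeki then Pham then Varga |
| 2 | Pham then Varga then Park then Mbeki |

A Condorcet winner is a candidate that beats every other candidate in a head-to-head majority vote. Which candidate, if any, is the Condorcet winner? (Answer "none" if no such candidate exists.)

Varga

Head-to-head results (15 voters):
Varga vs Mbeki: 11 to 4, Varga.
Varga vs Pham: Varga is ranked higher on 3+6 = 9 ballots, Pham on 6. Varga wins 9–6.
Varga vs Park: Varga is ranked higher on 6+2 = 8 ballots, Park on 7. Varga wins 8–7.
Mbeki vs Pham: 1 for Mbeki, 14 for Pham — Pham by 14–1.
Mbeki vs Park: 6 for Mbeki, 9 for Park — Park by 9–6.
Pham vs Park: 9 to 6, Pham.
Only Varga has no losses; Varga is the Condorcet winner.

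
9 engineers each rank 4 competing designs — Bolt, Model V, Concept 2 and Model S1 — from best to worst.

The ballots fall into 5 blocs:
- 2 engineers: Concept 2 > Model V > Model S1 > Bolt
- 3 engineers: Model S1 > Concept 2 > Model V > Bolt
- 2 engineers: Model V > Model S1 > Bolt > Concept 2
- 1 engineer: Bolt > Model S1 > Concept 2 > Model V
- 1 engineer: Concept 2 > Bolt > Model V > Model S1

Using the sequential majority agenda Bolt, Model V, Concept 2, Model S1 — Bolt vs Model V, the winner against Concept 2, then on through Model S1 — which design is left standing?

Model S1

Round 1: Bolt vs Model V — 2–7, Model V advances.
Round 2: Model V vs Concept 2 — 2–7, Concept 2 advances.
Round 3: Concept 2 vs Model S1 — 3–6, Model S1 advances.
Model S1 survives the agenda.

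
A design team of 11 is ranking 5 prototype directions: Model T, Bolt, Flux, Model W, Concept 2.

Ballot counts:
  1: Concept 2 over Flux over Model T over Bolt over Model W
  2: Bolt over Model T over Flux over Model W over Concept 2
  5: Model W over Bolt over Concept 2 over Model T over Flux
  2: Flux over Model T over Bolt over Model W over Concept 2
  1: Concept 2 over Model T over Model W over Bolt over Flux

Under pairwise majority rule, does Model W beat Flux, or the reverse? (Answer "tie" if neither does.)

Model W

Ballots ranking Model W above Flux: 5 + 1 = 6.
Ballots ranking Flux above Model W: 11 − 6 = 5.
Model W wins the head-to-head 6–5.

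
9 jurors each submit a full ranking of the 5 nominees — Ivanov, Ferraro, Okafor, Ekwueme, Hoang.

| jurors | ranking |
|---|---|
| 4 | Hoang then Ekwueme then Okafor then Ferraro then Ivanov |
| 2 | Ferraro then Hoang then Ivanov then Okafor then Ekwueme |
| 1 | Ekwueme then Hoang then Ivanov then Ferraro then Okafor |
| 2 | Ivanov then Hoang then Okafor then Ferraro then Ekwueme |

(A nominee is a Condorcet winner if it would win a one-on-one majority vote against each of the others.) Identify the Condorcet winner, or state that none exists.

Head-to-head results (9 jurors):
Ivanov vs Ferraro: Ivanov is ranked higher on 1+2 = 3 ballots, Ferraro on 6. Ferraro wins 6–3.
Ivanov vs Okafor: Ivanov is ranked higher on 2+1+2 = 5 ballots, Okafor on 4. Ivanov wins 5–4.
Ivanov vs Ekwueme: Ivanov preferred on 2+2 = 4 ballots; Ekwueme wins 5–4.
Ivanov vs Hoang: 2 for Ivanov, 7 for Hoang — Hoang by 7–2.
Ferraro vs Okafor: 2+1 = 3 for Ferraro, 6 for Okafor — Okafor by 6–3.
Ferraro vs Ekwueme: 2+2 = 4 for Ferraro, 5 for Ekwueme — Ekwueme by 5–4.
Ferraro vs Hoang: Ferraro is ranked higher on 2 ballots, Hoang on 7. Hoang wins 7–2.
Okafor vs Ekwueme: 4 to 5, Ekwueme.
Okafor vs Hoang: 0 for Okafor, 9 for Hoang — Hoang by 9–0.
Ekwueme vs Hoang: Ekwueme is ranked higher on 1 ballot, Hoang on 8. Hoang wins 8–1.
Only Hoang has no losses; Hoang is the Condorcet winner.

Hoang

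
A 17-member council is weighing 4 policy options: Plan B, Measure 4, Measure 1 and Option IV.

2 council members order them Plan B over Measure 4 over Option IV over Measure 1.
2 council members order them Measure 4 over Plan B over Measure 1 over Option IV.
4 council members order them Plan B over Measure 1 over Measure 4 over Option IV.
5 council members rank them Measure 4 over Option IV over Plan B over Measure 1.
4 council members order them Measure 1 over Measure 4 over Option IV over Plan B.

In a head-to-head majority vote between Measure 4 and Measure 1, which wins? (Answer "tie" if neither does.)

Measure 4

Ballots ranking Measure 4 above Measure 1: 2 + 2 + 5 = 9.
Ballots ranking Measure 1 above Measure 4: 17 − 9 = 8.
Measure 4 wins the head-to-head 9–8.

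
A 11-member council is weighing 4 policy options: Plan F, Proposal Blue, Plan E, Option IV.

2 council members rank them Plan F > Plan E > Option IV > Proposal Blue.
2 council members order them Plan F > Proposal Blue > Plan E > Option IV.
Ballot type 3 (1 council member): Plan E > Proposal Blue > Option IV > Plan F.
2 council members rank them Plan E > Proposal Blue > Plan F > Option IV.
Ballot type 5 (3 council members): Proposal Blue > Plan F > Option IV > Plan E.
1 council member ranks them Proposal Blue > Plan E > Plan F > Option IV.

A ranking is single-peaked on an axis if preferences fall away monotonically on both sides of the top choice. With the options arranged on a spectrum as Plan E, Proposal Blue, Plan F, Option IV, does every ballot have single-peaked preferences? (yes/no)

Axis positions: Plan E=1, Proposal Blue=2, Plan F=3, Option IV=4.
Ballot type 1: ranking walks positions 3-1-4-2; Plan E is ranked above Proposal Blue even though Proposal Blue lies between Plan E and the peak Plan F on the axis — preferences dip and rise again. Not single-peaked.
Ballot type 2 (peak Plan F at position 3): ranking walks positions 3-2-1-4, expanding outward from the peak — single-peaked.
Ballot type 3: ranking walks positions 1-2-4-3; Option IV is ranked above Plan F even though Plan F lies between Option IV and the peak Plan E on the axis — preferences dip and rise again. Not single-peaked.
Ballot type 4 (peak Plan E at position 1): ranking walks positions 1-2-3-4, expanding outward from the peak — single-peaked.
Ballot type 5 (peak Proposal Blue at position 2): ranking walks positions 2-3-4-1, expanding outward from the peak — single-peaked.
Ballot type 6 (peak Proposal Blue at position 2): ranking walks positions 2-1-3-4, expanding outward from the peak — single-peaked.
Ballot type 1 violates single-peakedness, so the profile is not single-peaked on this axis.

no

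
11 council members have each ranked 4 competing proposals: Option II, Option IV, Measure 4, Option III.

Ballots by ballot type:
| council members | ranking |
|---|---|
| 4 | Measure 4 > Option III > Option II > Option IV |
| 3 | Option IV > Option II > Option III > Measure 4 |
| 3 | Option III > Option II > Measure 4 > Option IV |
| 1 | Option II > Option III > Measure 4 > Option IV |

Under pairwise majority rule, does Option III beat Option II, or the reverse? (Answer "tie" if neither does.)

Option III

Ballots ranking Option III above Option II: 4 + 3 = 7.
Ballots ranking Option II above Option III: 11 − 7 = 4.
Option III wins the head-to-head 7–4.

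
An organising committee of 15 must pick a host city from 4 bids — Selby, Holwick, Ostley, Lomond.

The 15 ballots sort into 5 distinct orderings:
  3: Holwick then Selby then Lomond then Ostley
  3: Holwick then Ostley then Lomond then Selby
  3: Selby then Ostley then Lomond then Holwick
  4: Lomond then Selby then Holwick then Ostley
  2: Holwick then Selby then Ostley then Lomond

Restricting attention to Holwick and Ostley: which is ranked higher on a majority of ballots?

Ballots ranking Holwick above Ostley: 3 + 3 + 4 + 2 = 12.
Ballots ranking Ostley above Holwick: 15 − 12 = 3.
Holwick wins the head-to-head 12–3.

Holwick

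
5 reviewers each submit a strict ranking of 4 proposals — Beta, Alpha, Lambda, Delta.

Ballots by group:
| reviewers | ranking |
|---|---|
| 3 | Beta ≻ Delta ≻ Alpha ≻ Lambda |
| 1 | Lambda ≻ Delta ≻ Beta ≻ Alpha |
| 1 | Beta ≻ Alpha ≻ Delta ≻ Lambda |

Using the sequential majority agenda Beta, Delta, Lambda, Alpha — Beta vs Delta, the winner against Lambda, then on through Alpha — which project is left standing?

Beta

Round 1: Beta vs Delta — 4–1, Beta advances.
Round 2: Beta vs Lambda — 4–1, Beta advances.
Round 3: Beta vs Alpha — 5–0, Beta advances.
The agenda winner is Beta.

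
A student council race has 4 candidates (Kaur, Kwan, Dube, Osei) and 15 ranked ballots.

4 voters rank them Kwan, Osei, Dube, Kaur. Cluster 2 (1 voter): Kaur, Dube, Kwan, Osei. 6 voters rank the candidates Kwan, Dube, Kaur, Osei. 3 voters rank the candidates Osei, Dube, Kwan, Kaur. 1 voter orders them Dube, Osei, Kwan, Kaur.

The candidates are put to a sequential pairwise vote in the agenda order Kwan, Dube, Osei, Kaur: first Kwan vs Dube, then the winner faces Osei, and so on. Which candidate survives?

Round 1: Kwan vs Dube — 10–5, Kwan advances.
Round 2: Kwan vs Osei — 11–4, Kwan advances.
Round 3: Kwan vs Kaur — 14–1, Kwan advances.
The agenda winner is Kwan.

Kwan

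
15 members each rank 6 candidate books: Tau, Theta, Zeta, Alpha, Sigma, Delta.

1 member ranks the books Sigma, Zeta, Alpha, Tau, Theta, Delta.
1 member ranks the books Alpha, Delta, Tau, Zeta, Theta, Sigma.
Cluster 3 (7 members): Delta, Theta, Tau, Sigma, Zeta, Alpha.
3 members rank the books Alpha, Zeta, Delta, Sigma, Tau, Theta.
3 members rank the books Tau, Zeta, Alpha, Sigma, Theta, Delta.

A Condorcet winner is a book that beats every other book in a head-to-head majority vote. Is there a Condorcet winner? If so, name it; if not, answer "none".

none

Check each pair by majority over 15 ballots:
Tau vs Theta: Tau, 8–7.
Tau vs Zeta: Tau, 11–4.
Tau–Alpha: Tau 10–5.
Tau–Sigma: Tau 11–4.
Tau vs Delta: Delta, 11–4.
Theta–Zeta: Zeta 8–7.
Theta vs Alpha: Alpha, 8–7.
Theta vs Sigma: Theta wins 8–7.
Theta–Delta: Delta 11–4.
Zeta vs Alpha: Zeta, 11–4.
Zeta vs Sigma: Sigma, 8–7.
Zeta vs Delta: Delta wins 8–7.
Alpha–Sigma: Sigma 8–7.
Alpha vs Delta: Alpha, 8–7.
Sigma–Delta: Delta 11–4.
Each book drops at least one matchup (Tau loses to Delta; Theta loses to Tau; Zeta loses to Tau; Alpha loses to Tau; Sigma loses to Tau; Delta loses to Alpha); the cycle Tau beats Alpha beats Delta beats Tau rules out a Condorcet winner.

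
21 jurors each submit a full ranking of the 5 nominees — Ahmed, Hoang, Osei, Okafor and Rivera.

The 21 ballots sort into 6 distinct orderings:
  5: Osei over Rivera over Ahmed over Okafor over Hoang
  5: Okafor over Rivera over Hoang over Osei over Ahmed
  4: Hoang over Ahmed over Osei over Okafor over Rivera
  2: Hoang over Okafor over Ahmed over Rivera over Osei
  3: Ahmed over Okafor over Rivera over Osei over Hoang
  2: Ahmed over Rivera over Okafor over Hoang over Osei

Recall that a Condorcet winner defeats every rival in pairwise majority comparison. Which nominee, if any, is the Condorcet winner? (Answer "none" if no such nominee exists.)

none

Head-to-head results (21 jurors):
Ahmed vs Hoang: Hoang wins 11–10.
Ahmed vs Osei: Ahmed, 11–10.
Ahmed vs Okafor: Ahmed, 14–7.
Ahmed vs Rivera: Ahmed, 11–10.
Hoang vs Osei: Hoang wins 13–8.
Hoang–Okafor: Okafor 15–6.
Hoang vs Rivera: Rivera, 15–6.
Osei vs Okafor: Okafor wins 12–9.
Osei–Rivera: Rivera 12–9.
Okafor–Rivera: Okafor 14–7.
Each nominee drops at least one matchup (Ahmed loses to Hoang; Hoang loses to Okafor; Osei loses to Ahmed; Okafor loses to Ahmed; Rivera loses to Ahmed); the cycle Ahmed > Okafor > Hoang > Ahmed rules out a Condorcet winner.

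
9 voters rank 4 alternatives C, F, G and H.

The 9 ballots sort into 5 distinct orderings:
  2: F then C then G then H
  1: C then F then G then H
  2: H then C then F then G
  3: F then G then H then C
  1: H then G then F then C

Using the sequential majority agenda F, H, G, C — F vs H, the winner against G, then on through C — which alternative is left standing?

F

Round 1: F vs H — 6–3, F advances.
Round 2: F vs G — 8–1, F advances.
Round 3: F vs C — 6–3, F advances.
The agenda winner is F.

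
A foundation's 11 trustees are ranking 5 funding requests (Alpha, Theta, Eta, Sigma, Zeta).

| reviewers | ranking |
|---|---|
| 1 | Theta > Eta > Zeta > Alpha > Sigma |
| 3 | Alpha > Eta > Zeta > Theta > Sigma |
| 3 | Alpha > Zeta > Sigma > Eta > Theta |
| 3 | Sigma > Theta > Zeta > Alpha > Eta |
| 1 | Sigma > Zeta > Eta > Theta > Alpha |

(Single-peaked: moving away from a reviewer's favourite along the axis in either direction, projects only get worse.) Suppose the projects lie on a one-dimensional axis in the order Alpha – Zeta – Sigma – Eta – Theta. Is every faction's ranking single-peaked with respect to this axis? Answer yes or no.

no

Axis positions: Alpha=1, Zeta=2, Sigma=3, Eta=4, Theta=5.
Faction 1: ranking walks positions 5-4-2-1-3; Zeta is ranked above Sigma even though Sigma lies between Zeta and the peak Theta on the axis — preferences dip and rise again. Not single-peaked.
Faction 2: ranking walks positions 1-4-2-5-3; Eta is ranked above Zeta even though Zeta lies between Eta and the peak Alpha on the axis — preferences dip and rise again. Not single-peaked.
Faction 3 (peak Alpha at position 1): ranking walks positions 1-2-3-4-5, expanding outward from the peak — single-peaked.
Faction 4: ranking walks positions 3-5-2-1-4; Theta is ranked above Eta even though Eta lies between Theta and the peak Sigma on the axis — preferences dip and rise again. Not single-peaked.
Faction 5 (peak Sigma at position 3): ranking walks positions 3-2-4-5-1, expanding outward from the peak — single-peaked.
Faction 1 violates single-peakedness, so the profile is not single-peaked on this axis.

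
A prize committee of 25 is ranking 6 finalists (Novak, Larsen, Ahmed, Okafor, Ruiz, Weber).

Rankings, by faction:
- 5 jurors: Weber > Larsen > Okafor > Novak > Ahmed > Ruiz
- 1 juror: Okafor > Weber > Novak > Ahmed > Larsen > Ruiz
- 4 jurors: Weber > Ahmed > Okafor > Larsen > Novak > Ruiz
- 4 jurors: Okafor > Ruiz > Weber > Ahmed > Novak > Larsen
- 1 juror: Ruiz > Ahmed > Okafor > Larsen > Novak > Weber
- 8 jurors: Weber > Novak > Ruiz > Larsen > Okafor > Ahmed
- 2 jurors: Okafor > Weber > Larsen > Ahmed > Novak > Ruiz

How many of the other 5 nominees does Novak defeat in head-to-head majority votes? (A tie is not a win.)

3

Novak against each rival (25 jurors):
Novak vs Larsen: 13 to 12, Novak.
Novak vs Ahmed: Novak, 14–11.
Novak vs Okafor: Okafor, 17–8.
Novak vs Ruiz: Novak preferred on 5+1+4+8+2 = 20 ballots; Novak wins 20–5.
Novak vs Weber: 1 to 24, Weber.
Novak beats Larsen, Ahmed, Ruiz; loses to Okafor, Weber — 3 pairwise wins.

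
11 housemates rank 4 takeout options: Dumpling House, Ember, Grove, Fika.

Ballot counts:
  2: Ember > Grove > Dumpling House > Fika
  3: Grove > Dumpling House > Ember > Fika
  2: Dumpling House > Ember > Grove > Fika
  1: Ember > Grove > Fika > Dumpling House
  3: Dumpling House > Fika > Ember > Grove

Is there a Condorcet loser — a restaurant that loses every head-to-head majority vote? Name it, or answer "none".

Pairwise majorities:
Dumpling House–Ember: Dumpling House 8–3.
Dumpling House vs Grove: 2+3 = 5 for Dumpling House, 6 for Grove — Grove by 6–5.
Dumpling House–Fika: Dumpling House 10–1.
Ember vs Grove: Ember wins 8–3.
Ember vs Fika: 8 to 3, Ember.
Grove vs Fika: 8 to 3, Grove.
Fika loses to every other restaurant — it is the Condorcet loser.

Fika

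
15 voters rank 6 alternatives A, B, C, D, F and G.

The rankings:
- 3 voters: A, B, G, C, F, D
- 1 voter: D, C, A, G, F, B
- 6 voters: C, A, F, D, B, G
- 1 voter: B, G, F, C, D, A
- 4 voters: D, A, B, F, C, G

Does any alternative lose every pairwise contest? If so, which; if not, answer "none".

G

Pairwise majorities:
A vs B: A preferred on 3+1+6+4 = 14 ballots; A wins 14–1.
A vs C: 3+4 = 7 for A, 8 for C — C by 8–7.
A–D: A 9–6.
A–F: A 14–1.
A vs G: 3+1+6+4 = 14 for A, 1 for G — A by 14–1.
B vs C: B wins 8–7.
B vs D: B is ranked higher on 3+1 = 4 ballots, D on 11. D wins 11–4.
B vs F: B preferred on 3+1+4 = 8 ballots; B wins 8–7.
B vs G: 3+6+1+4 = 14 for B, 1 for G — B by 14–1.
C vs D: C preferred on 3+6+1 = 10 ballots; C wins 10–5.
C vs F: C, 10–5.
C vs G: C wins 11–4.
D–F: F 10–5.
D–G: D 11–4.
F vs G: F is ranked higher on 6+4 = 10 ballots, G on 5. F wins 10–5.
G is beaten in every head-to-head and is the Condorcet loser.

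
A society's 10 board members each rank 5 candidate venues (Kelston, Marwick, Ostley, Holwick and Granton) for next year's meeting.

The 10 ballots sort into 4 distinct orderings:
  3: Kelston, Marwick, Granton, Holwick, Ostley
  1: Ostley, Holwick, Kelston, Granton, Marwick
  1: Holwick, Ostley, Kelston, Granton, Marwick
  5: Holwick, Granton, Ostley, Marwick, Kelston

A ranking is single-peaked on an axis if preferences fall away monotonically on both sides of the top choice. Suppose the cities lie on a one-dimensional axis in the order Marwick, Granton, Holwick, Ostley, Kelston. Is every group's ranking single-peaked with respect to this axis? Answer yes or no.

Axis positions: Marwick=1, Granton=2, Holwick=3, Ostley=4, Kelston=5.
Group 1: ranking walks positions 5-1-2-3-4; Marwick is ranked above Ostley even though Ostley lies between Marwick and the peak Kelston on the axis — preferences dip and rise again. Not single-peaked.
Group 2 (peak Ostley at position 4): ranking walks positions 4-3-5-2-1, expanding outward from the peak — single-peaked.
Group 3 (peak Holwick at position 3): ranking walks positions 3-4-5-2-1, expanding outward from the peak — single-peaked.
Group 4 (peak Holwick at position 3): ranking walks positions 3-2-4-1-5, expanding outward from the peak — single-peaked.
Group 1 violates single-peakedness, so the profile is not single-peaked on this axis.

no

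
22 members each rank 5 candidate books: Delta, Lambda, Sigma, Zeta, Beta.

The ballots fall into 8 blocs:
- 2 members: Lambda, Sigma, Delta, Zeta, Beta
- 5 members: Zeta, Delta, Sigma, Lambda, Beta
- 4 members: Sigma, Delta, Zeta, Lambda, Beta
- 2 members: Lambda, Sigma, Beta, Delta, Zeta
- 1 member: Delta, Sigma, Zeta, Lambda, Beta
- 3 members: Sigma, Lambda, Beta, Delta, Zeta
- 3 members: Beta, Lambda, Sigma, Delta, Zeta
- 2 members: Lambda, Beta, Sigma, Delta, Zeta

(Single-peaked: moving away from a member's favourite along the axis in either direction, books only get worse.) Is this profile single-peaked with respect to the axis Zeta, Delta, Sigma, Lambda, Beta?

Axis positions: Zeta=1, Delta=2, Sigma=3, Lambda=4, Beta=5.
Bloc 1 (peak Lambda at position 4): ranking walks positions 4-3-2-1-5, expanding outward from the peak — single-peaked.
Bloc 2 (peak Zeta at position 1): ranking walks positions 1-2-3-4-5, expanding outward from the peak — single-peaked.
Bloc 3 (peak Sigma at position 3): ranking walks positions 3-2-1-4-5, expanding outward from the peak — single-peaked.
Bloc 4 (peak Lambda at position 4): ranking walks positions 4-3-5-2-1, expanding outward from the peak — single-peaked.
Bloc 5 (peak Delta at position 2): ranking walks positions 2-3-1-4-5, expanding outward from the peak — single-peaked.
Bloc 6 (peak Sigma at position 3): ranking walks positions 3-4-5-2-1, expanding outward from the peak — single-peaked.
Bloc 7 (peak Beta at position 5): ranking walks positions 5-4-3-2-1, expanding outward from the peak — single-peaked.
Bloc 8 (peak Lambda at position 4): ranking walks positions 4-5-3-2-1, expanding outward from the peak — single-peaked.
Every ranking is single-peaked on this axis.

yes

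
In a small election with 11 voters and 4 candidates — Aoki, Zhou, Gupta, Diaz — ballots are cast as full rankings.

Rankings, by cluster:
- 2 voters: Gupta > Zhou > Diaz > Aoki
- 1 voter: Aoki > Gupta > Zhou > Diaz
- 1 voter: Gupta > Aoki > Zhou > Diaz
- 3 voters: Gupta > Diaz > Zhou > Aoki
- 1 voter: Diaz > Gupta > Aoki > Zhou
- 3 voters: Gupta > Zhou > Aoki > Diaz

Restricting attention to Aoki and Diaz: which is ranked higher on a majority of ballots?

Diaz

Ballots ranking Aoki above Diaz: 1 + 1 + 3 = 5.
Ballots ranking Diaz above Aoki: 11 − 5 = 6.
Diaz wins the head-to-head 6–5.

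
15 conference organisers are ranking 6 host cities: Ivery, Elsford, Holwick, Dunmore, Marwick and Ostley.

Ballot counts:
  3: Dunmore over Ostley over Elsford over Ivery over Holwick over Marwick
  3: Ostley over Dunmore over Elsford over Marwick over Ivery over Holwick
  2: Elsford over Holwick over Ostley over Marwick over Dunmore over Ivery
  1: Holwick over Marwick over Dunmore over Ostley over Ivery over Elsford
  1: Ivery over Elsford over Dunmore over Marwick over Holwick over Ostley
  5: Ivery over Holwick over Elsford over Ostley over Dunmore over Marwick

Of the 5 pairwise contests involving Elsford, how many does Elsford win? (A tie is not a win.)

5

Elsford against each rival (15 organisers):
Elsford vs Ivery: 3+3+2 = 8 for Elsford, 7 for Ivery — Elsford by 8–7.
Elsford vs Holwick: Elsford, 9–6.
Elsford vs Dunmore: Elsford wins 8–7.
Elsford–Marwick: Elsford 14–1.
Elsford vs Ostley: 2+1+5 = 8 for Elsford, 7 for Ostley — Elsford by 8–7.
Elsford beats Ivery, Holwick, Dunmore, Marwick, Ostley — 5 pairwise wins.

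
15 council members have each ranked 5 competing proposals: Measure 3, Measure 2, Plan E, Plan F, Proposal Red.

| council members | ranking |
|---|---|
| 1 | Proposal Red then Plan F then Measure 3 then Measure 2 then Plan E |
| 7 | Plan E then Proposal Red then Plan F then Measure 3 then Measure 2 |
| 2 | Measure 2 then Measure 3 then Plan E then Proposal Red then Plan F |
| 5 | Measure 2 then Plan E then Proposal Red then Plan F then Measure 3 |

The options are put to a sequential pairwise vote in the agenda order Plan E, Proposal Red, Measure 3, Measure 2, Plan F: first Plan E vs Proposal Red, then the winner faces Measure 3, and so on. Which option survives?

Plan F

Round 1: Plan E vs Proposal Red — 14–1, Plan E advances.
Round 2: Plan E vs Measure 3 — 12–3, Plan E advances.
Round 3: Plan E vs Measure 2 — 7–8, Measure 2 advances.
Round 4: Measure 2 vs Plan F — 7–8, Plan F advances.
The agenda winner is Plan F.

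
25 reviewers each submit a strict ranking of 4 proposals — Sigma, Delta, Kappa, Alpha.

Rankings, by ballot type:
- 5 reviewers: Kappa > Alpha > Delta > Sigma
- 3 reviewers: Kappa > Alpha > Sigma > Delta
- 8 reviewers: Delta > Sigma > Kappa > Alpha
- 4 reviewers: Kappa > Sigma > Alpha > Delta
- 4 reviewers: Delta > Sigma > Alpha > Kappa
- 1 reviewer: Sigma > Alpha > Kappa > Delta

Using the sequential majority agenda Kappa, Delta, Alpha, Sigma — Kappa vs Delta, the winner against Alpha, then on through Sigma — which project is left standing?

Round 1: Kappa vs Delta — 13–12, Kappa advances.
Round 2: Kappa vs Alpha — 20–5, Kappa advances.
Round 3: Kappa vs Sigma — 12–13, Sigma advances.
Sigma survives the agenda.

Sigma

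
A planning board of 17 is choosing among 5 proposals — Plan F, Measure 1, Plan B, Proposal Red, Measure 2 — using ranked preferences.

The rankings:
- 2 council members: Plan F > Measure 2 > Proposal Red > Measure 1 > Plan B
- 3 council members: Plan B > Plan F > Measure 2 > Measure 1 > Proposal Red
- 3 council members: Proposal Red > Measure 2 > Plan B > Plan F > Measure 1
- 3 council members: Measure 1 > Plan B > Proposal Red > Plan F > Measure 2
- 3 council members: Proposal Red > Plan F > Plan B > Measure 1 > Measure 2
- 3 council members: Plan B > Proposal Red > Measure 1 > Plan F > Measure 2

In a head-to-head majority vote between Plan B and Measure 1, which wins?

Ballots ranking Plan B above Measure 1: 3 + 3 + 3 + 3 = 12.
Ballots ranking Measure 1 above Plan B: 17 − 12 = 5.
Plan B wins the head-to-head 12–5.

Plan B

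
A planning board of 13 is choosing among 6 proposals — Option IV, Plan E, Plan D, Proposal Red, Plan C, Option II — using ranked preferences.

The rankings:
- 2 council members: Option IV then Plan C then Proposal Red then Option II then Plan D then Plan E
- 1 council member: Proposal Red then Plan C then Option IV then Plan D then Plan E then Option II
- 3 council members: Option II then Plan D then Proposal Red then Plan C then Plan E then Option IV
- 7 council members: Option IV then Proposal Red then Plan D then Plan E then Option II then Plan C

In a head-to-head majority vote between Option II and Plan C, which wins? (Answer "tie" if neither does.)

Ballots ranking Option II above Plan C: 3 + 7 = 10.
Ballots ranking Plan C above Option II: 13 − 10 = 3.
Option II wins the head-to-head 10–3.

Option II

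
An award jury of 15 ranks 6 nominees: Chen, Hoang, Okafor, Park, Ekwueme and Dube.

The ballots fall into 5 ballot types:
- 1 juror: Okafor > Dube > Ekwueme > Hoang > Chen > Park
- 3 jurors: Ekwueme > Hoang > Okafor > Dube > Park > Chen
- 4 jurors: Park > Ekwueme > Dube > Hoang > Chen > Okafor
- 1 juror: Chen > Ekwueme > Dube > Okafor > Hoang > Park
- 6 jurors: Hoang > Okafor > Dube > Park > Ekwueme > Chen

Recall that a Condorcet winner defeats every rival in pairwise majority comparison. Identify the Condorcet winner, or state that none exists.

Check each pair by majority over 15 ballots:
Chen vs Hoang: Hoang, 14–1.
Chen vs Okafor: Okafor wins 10–5.
Chen–Park: Park 13–2.
Chen vs Ekwueme: Ekwueme, 14–1.
Chen vs Dube: Dube, 14–1.
Hoang–Okafor: Hoang 13–2.
Hoang vs Park: Hoang, 11–4.
Hoang vs Ekwueme: Ekwueme, 9–6.
Hoang vs Dube: Hoang, 9–6.
Okafor vs Park: Okafor, 11–4.
Okafor vs Ekwueme: Ekwueme wins 8–7.
Okafor vs Dube: Okafor wins 10–5.
Park vs Ekwueme: Park, 10–5.
Park vs Dube: Dube, 11–4.
Ekwueme vs Dube: Ekwueme wins 8–7.
Each nominee drops at least one matchup (Chen loses to Hoang; Hoang loses to Ekwueme; Okafor loses to Hoang; Park loses to Hoang; Ekwueme loses to Park; Dube loses to Hoang); the cycle Hoang > Park > Ekwueme > Hoang rules out a Condorcet winner.

none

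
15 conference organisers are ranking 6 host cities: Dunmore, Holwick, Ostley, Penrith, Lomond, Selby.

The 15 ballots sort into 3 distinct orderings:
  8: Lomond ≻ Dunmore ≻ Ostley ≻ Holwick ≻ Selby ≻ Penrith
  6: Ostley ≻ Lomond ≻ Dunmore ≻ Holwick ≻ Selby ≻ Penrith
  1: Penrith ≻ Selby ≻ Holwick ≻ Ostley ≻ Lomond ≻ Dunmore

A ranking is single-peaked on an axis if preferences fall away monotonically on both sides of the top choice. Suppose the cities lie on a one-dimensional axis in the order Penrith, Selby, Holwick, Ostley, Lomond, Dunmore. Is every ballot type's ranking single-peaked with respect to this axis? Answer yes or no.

Axis positions: Penrith=1, Selby=2, Holwick=3, Ostley=4, Lomond=5, Dunmore=6.
Ballot type 1 (peak Lomond at position 5): ranking walks positions 5-6-4-3-2-1, expanding outward from the peak — single-peaked.
Ballot type 2 (peak Ostley at position 4): ranking walks positions 4-5-6-3-2-1, expanding outward from the peak — single-peaked.
Ballot type 3 (peak Penrith at position 1): ranking walks positions 1-2-3-4-5-6, expanding outward from the peak — single-peaked.
Every ranking is single-peaked on this axis.

yes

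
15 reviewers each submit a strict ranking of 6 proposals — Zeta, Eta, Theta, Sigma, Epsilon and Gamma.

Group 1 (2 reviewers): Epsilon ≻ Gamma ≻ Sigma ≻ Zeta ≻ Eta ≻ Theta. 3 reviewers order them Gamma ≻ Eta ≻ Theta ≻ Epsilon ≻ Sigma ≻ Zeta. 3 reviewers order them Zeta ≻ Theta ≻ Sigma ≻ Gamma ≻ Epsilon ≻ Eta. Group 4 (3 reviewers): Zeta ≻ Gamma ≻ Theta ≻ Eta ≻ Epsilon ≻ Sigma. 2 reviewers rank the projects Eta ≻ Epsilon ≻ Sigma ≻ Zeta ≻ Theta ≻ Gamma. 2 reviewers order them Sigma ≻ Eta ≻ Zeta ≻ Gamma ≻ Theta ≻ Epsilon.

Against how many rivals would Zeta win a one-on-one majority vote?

4

Zeta against each rival (15 reviewers):
Zeta–Eta: Zeta 8–7.
Zeta vs Theta: Zeta wins 12–3.
Zeta vs Sigma: Sigma, 9–6.
Zeta vs Epsilon: Zeta wins 8–7.
Zeta vs Gamma: Zeta, 10–5.
Zeta beats Eta, Theta, Epsilon, Gamma; loses to Sigma — 4 pairwise wins.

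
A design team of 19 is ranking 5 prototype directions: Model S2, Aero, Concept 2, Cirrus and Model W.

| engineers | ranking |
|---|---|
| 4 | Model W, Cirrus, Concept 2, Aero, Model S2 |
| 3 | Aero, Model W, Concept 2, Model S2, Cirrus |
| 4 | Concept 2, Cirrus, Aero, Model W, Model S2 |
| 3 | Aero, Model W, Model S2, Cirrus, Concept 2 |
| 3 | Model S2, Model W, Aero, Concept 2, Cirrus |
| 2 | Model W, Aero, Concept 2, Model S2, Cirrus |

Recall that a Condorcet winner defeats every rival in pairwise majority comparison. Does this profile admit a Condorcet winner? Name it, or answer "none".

Head-to-head results (19 engineers):
Model S2 vs Aero: Model S2 preferred on 3 ballots; Aero wins 16–3.
Model S2 vs Concept 2: 6 to 13, Concept 2.
Model S2 vs Cirrus: Model S2, 11–8.
Model S2 vs Model W: 3 for Model S2, 16 for Model W — Model W by 16–3.
Aero vs Concept 2: Aero is ranked higher on 3+3+3+2 = 11 ballots, Concept 2 on 8. Aero wins 11–8.
Aero vs Cirrus: Aero wins 11–8.
Aero vs Model W: Aero, 10–9.
Concept 2 vs Cirrus: Concept 2, 12–7.
Concept 2 vs Model W: Concept 2 is ranked higher on 4 ballots, Model W on 15. Model W wins 15–4.
Cirrus vs Model W: Model W wins 15–4.
Aero beats each of Model S2, Concept 2, Cirrus, Model W — Aero is the Condorcet winner.

Aero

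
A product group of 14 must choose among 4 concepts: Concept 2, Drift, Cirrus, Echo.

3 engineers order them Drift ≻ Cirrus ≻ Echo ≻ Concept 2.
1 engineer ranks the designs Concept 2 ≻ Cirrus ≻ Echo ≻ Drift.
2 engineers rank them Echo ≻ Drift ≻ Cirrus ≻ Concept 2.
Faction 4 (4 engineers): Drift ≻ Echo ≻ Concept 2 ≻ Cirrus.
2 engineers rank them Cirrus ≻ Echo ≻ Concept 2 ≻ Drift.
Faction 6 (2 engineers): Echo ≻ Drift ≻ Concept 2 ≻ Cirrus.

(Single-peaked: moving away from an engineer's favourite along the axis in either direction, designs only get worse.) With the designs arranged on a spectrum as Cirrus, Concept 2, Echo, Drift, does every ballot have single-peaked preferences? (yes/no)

no

Axis positions: Cirrus=1, Concept 2=2, Echo=3, Drift=4.
Faction 1: ranking walks positions 4-1-3-2; Cirrus is ranked above Echo even though Echo lies between Cirrus and the peak Drift on the axis — preferences dip and rise again. Not single-peaked.
Faction 2 (peak Concept 2 at position 2): ranking walks positions 2-1-3-4, expanding outward from the peak — single-peaked.
Faction 3: ranking walks positions 3-4-1-2; Cirrus is ranked above Concept 2 even though Concept 2 lies between Cirrus and the peak Echo on the axis — preferences dip and rise again. Not single-peaked.
Faction 4 (peak Drift at position 4): ranking walks positions 4-3-2-1, expanding outward from the peak — single-peaked.
Faction 5: ranking walks positions 1-3-2-4; Echo is ranked above Concept 2 even though Concept 2 lies between Echo and the peak Cirrus on the axis — preferences dip and rise again. Not single-peaked.
Faction 6 (peak Echo at position 3): ranking walks positions 3-4-2-1, expanding outward from the peak — single-peaked.
Faction 1 violates single-peakedness, so the profile is not single-peaked on this axis.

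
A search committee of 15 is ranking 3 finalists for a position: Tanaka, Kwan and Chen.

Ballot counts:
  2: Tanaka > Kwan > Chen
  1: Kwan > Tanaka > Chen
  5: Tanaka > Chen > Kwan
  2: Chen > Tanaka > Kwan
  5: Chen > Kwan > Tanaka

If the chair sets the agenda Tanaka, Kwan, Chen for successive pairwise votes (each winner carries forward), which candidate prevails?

Tanaka

Round 1: Tanaka vs Kwan — 9–6, Tanaka advances.
Round 2: Tanaka vs Chen — 8–7, Tanaka advances.
The agenda winner is Tanaka.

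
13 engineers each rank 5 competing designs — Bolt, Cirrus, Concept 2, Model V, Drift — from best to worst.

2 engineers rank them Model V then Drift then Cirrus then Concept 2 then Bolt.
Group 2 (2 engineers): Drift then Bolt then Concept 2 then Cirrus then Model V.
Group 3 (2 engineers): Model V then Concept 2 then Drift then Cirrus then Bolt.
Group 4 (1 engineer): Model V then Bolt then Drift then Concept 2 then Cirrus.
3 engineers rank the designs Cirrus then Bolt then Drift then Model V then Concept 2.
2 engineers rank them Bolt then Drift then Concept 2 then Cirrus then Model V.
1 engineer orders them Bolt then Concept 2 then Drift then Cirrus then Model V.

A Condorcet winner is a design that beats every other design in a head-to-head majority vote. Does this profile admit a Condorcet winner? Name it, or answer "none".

none

Pairwise majorities:
Bolt vs Cirrus: Cirrus, 7–6.
Bolt vs Concept 2: Bolt wins 9–4.
Bolt vs Model V: Bolt, 8–5.
Bolt–Drift: Bolt 7–6.
Cirrus–Concept 2: Concept 2 8–5.
Cirrus–Model V: Cirrus 8–5.
Cirrus vs Drift: Drift wins 10–3.
Concept 2–Model V: Model V 8–5.
Concept 2–Drift: Drift 10–3.
Model V vs Drift: Drift wins 8–5.
Every design loses at least once (Bolt loses to Cirrus; Cirrus loses to Concept 2; Concept 2 loses to Bolt; Model V loses to Bolt; Drift loses to Bolt). The majority relation contains the cycle Bolt > Concept 2 > Cirrus > Bolt, so there is no Condorcet winner.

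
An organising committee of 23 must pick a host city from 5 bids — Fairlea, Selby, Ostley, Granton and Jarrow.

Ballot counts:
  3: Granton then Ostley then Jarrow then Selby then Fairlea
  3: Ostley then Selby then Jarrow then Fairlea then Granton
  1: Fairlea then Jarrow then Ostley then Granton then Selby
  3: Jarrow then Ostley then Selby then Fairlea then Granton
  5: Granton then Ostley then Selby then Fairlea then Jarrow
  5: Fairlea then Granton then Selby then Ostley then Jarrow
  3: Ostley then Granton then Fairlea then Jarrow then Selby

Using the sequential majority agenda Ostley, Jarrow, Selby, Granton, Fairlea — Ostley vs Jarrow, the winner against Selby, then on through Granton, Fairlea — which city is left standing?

Round 1: Ostley vs Jarrow — 19–4, Ostley advances.
Round 2: Ostley vs Selby — 18–5, Ostley advances.
Round 3: Ostley vs Granton — 10–13, Granton advances.
Round 4: Granton vs Fairlea — 11–12, Fairlea advances.
Fairlea survives the agenda.

Fairlea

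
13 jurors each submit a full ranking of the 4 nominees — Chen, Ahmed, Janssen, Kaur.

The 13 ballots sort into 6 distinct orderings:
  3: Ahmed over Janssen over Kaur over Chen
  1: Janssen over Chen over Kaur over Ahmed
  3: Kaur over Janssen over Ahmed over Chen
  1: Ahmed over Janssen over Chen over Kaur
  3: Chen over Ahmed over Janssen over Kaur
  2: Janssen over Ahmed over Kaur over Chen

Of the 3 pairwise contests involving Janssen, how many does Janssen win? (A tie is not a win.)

Janssen against each rival (13 jurors):
Janssen vs Chen: Janssen preferred on 3+1+3+1+2 = 10 ballots; Janssen wins 10–3.
Janssen–Ahmed: Ahmed 7–6.
Janssen vs Kaur: 3+1+1+3+2 = 10 for Janssen, 3 for Kaur — Janssen by 10–3.
Janssen beats Chen, Kaur; loses to Ahmed — 2 pairwise wins.

2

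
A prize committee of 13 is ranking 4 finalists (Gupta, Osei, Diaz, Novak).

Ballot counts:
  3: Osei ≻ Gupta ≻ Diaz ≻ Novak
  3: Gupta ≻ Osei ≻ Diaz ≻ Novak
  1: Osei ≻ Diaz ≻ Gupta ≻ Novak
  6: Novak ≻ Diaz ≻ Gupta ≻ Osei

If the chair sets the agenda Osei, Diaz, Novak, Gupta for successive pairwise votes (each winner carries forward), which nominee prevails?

Round 1: Osei vs Diaz — 7–6, Osei advances.
Round 2: Osei vs Novak — 7–6, Osei advances.
Round 3: Osei vs Gupta — 4–9, Gupta advances.
The agenda winner is Gupta.

Gupta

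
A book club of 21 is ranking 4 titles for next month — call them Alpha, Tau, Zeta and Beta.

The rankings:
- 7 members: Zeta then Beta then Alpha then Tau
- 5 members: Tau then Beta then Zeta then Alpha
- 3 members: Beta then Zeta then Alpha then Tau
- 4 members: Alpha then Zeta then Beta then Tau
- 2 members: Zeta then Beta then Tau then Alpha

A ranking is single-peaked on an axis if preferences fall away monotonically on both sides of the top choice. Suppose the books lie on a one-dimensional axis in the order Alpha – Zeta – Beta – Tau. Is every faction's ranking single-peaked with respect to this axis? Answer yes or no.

yes

Axis positions: Alpha=1, Zeta=2, Beta=3, Tau=4.
Faction 1 (peak Zeta at position 2): ranking walks positions 2-3-1-4, expanding outward from the peak — single-peaked.
Faction 2 (peak Tau at position 4): ranking walks positions 4-3-2-1, expanding outward from the peak — single-peaked.
Faction 3 (peak Beta at position 3): ranking walks positions 3-2-1-4, expanding outward from the peak — single-peaked.
Faction 4 (peak Alpha at position 1): ranking walks positions 1-2-3-4, expanding outward from the peak — single-peaked.
Faction 5 (peak Zeta at position 2): ranking walks positions 2-3-4-1, expanding outward from the peak — single-peaked.
Every ranking is single-peaked on this axis.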